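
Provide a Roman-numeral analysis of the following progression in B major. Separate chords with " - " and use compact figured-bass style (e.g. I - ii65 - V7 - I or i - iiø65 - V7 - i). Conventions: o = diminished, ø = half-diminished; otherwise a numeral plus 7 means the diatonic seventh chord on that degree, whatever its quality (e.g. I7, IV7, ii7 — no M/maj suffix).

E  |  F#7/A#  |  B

IV - V65 - I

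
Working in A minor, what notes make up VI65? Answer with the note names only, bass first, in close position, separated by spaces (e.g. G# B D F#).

In A minor, scale degree 6 is F, and the diatonic chord built there is a major seventh chord.
Stacking thirds from F gives F-A-C-E.
With the 65 figure the chord is in first inversion; from the bass A upward in close position it reads A-C-E-F.

A C E F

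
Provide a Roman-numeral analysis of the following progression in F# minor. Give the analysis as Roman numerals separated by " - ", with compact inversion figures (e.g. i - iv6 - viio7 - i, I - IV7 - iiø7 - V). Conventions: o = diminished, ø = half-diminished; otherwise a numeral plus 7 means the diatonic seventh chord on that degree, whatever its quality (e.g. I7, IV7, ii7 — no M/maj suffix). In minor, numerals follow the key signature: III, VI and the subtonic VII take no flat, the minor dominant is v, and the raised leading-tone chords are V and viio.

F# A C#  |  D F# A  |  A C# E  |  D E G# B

F#-A-C# has root F#, degree 1 in F# minor, so i.
D-F#-A has root D, degree 6 in F# minor, so VI.
A-C#-E has root A, degree 3 in F# minor, so III.
D-E-G#-B: root E is the subtonic; dominant seventh chord there is VII42.

i - VI - III - VII42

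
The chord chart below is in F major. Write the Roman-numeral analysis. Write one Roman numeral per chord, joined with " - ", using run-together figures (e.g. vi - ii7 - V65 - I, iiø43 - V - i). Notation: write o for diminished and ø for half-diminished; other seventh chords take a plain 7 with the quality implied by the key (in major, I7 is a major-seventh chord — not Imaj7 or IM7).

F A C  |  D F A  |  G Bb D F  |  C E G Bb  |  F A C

I - vi - ii7 - V7 - I

F-A-C: major triad on F = scale degree 1 → I.
D-F-A has root D, degree 6 in F major, so vi.
G-Bb-D-F: minor seventh chord on G = scale degree 2 → ii7.
C-E-G-Bb: dominant seventh chord on C = scale degree 5 → V7.
F-A-C: major triad on F = scale degree 1 → I.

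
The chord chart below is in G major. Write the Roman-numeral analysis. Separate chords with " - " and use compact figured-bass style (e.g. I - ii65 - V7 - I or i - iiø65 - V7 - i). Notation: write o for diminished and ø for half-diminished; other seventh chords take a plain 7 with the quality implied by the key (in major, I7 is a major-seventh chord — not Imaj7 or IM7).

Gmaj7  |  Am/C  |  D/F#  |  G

I7 - ii6 - V6 - I

Gmaj7: major seventh chord on G = scale degree 1 → I7.
Am/C: root A is the supertonic; minor triad there is ii6.
D/F#: major triad on D = scale degree 5 → V6.
G has root G, degree 1 in G major, so I.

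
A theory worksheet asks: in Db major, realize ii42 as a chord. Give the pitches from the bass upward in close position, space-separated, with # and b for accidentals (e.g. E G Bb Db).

Db Eb Gb Bb

In Db major, the second degree is Eb, and the diatonic chord built there is a minor seventh chord.
Stacking thirds from Eb gives Eb-Gb-Bb-Db.
The figured bass 42 indicates third inversion, placing the seventh (Db) in the bass: Db-Eb-Gb-Bb.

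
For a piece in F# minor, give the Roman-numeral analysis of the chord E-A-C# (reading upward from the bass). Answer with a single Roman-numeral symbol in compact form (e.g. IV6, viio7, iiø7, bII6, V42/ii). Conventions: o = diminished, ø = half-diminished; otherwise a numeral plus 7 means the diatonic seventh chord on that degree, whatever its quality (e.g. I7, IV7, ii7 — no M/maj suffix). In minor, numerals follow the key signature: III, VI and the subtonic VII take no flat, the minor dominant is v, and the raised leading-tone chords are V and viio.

III64

Stacked in thirds the chord is A-C#-E: a major triad on A.
In F# minor, A is the mediant; the diatonic major triad there is III.
With E in the bass the chord is in second inversion, so the figured bass is 64.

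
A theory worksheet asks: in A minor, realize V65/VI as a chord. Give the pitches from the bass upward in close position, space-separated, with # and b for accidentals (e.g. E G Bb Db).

E G Bb C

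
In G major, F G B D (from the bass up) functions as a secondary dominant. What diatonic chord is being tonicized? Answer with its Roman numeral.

The chord is a dominant seventh chord on G.
A dominant resolves down a perfect fifth: G → C. In G major, C is scale degree 4, i.e. IV.

IV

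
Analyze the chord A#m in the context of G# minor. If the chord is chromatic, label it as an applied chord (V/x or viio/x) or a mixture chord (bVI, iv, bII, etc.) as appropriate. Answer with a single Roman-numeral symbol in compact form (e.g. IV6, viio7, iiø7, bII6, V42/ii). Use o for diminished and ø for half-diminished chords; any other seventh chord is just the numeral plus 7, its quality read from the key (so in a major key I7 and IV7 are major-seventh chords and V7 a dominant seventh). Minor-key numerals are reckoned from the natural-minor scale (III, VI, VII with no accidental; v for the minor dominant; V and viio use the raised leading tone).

ii

The pitches A#-C#-E# form a minor triad rooted on A#.
A# is the second degree of G# minor. This is the minor supertonic, borrowed from the parallel major (the Dorian ii).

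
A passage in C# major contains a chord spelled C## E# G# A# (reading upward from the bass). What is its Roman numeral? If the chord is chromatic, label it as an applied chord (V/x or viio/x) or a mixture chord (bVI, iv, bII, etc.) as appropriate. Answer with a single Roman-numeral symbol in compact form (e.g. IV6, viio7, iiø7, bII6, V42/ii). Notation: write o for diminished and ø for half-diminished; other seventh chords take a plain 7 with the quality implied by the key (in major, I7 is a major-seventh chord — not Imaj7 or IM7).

V65/ii

The pitches A#-C##-E#-G# form a dominant seventh chord rooted on A#.
A# is not a diatonic chord root with this quality in C# major, but it lies a perfect fifth above D# (ii), so the chord functions as an applied dominant of ii.
With C## in the bass the chord is in first inversion, so the figured bass is 65.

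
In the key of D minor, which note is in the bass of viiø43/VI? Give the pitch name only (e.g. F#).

Eb

The applied chord viiø43/VI is rooted on A: A-C-Eb-G.
The figure 43 means second inversion — the fifth is in the bass.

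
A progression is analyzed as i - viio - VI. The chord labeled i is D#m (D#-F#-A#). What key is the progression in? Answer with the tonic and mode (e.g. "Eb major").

D# minor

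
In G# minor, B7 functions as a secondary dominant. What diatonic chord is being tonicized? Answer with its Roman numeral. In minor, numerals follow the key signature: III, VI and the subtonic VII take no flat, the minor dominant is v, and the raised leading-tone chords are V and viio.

The chord is a dominant seventh chord on B.
A dominant resolves down a perfect fifth: B → E. In G# minor, E is scale degree 6, i.e. VI.

VI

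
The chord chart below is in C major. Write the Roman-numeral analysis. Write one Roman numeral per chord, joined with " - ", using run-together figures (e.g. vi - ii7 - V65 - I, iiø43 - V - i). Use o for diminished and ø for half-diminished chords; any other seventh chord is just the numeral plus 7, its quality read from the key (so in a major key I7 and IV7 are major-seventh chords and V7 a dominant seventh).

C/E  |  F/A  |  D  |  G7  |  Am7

C/E: major triad on C = scale degree 1 → I6.
F/A: major triad on F = scale degree 4 → IV6.
D: chromatic; D is V of V, so V/V.
G7 has root G, degree 5 in C major, so V7.
Am7: minor seventh chord on A = scale degree 6 → vi7.

I6 - IV6 - V/V - V7 - vi7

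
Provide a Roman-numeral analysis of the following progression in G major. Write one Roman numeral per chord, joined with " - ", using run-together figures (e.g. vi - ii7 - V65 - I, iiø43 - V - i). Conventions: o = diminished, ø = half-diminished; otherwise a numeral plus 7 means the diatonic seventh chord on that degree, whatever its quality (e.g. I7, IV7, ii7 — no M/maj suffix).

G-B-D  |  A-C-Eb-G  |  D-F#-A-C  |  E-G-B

I - iiø7 - V7 - vi

G-B-D: major triad on G = scale degree 1 → I.
A-C-Eb-G: half-diminished seventh chord on A — chromatic; iiø7 (borrowed from the parallel minor).
D-F#-A-C: root D is the dominant; dominant seventh chord there is V7.
E-G-B: minor triad on E = scale degree 6 → vi.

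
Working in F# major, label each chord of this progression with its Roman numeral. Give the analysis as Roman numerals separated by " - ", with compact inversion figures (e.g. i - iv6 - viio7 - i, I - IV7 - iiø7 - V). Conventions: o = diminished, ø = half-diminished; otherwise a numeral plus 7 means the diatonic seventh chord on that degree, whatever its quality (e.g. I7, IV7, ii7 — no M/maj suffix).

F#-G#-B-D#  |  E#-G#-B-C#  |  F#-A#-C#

F#-G#-B-D# has root G#, degree 2 in F# major, so ii42.
E#-G#-B-C#: dominant seventh chord on C# = scale degree 5 → V65.
F#-A#-C#: major triad on F# = scale degree 1 → I.

ii42 - V65 - I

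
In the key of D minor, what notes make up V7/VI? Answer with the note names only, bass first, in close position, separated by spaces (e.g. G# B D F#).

The slash means an applied dominant: we want the dominant of VI. In D minor, VI is Bb major, and its dominant is built on F.
Building a dominant seventh chord on F gives F-A-C-Eb.

F A C Eb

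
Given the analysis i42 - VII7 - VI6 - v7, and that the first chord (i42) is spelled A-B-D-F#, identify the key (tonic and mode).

B minor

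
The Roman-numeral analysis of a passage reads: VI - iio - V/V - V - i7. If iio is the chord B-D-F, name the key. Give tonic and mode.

The chord Bdim is a diminished triad rooted on B; its label is iio.
iio on B implies B is the supertonic; that puts the tonic at A, and the lowercase numeral fits minor mode.

A minor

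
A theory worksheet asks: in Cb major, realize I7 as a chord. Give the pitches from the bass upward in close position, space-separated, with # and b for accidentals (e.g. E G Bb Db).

In Cb major, the first degree is Cb, and the diatonic chord built there is a major seventh chord.
Stacking thirds from Cb gives Cb-Eb-Gb-Bb.

Cb Eb Gb Bb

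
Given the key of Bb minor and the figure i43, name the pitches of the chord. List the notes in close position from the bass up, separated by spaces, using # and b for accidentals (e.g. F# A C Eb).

The numeral's case and figure indicate a minor seventh chord. In Bb minor its root, the tonic, is Bb.
Stacking thirds from Bb gives Bb-Db-F-Ab.
The figured bass 43 indicates second inversion, placing the fifth (F) in the bass: F-Ab-Bb-Db.

F Ab Bb Db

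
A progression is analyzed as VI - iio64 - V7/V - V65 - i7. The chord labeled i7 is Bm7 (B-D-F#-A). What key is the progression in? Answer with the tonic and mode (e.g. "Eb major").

B minor

The chord Bm7 is a minor seventh chord rooted on B; its label is i7.
If B is scale degree 1 and the mode makes that degree carry a minor seventh chord, the tonic is B and the mode is minor.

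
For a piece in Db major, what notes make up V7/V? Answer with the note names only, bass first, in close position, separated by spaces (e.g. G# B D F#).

Eb G Bb Db

V7/V is a secondary dominant — the dominant seventh of V. V in Db major is Ab, so the applied chord's root is Eb, a perfect fifth above.
Building a dominant seventh chord on Eb gives Eb-G-Bb-Db.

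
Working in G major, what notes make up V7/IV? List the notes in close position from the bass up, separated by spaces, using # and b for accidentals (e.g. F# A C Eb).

G B D F

The slash means an applied dominant: we want the dominant of IV. In G major, IV is C major, and its dominant is built on G.
Building a dominant seventh chord on G gives G-B-D-F.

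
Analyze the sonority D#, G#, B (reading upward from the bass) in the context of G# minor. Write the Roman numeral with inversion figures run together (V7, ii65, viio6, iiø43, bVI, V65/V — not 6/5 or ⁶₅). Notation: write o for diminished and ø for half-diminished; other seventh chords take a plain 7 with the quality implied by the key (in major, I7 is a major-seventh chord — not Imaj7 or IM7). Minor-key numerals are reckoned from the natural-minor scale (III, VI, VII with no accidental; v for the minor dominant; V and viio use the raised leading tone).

i64

The pitches G#-B-D# form a minor triad rooted on G#.
G# is scale degree 1 in G# minor, and a minor triad on that degree is written i.
With D# in the bass the chord is in second inversion, so the figured bass is 64.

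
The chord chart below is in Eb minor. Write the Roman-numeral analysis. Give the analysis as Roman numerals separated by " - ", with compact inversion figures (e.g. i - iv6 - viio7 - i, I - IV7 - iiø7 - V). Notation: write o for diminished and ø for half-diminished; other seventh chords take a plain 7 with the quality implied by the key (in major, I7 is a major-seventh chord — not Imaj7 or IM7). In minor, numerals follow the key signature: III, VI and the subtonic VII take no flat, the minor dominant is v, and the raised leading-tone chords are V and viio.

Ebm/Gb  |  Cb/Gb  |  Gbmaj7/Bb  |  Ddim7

i6 - VI64 - III65 - viio7

Ebm/Gb: minor triad on Eb = scale degree 1 → i6.
Cb/Gb: root Cb is the submediant; major triad there is VI64.
Gbmaj7/Bb: root Gb is the mediant; major seventh chord there is III65.
Ddim7 has root D, degree 7 in Eb minor, so viio7.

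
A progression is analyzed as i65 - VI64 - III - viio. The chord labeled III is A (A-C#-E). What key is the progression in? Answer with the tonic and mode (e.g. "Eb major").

F# minor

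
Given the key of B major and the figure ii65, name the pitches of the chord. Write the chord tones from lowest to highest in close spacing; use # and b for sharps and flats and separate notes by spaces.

In B major, scale degree 2 is C#, and the diatonic chord built there is a minor seventh chord.
That chord is spelled C#-E-G#-B.
With the 65 figure the chord is in first inversion; from the bass E upward in close position it reads E-G#-B-C#.

E G# B C#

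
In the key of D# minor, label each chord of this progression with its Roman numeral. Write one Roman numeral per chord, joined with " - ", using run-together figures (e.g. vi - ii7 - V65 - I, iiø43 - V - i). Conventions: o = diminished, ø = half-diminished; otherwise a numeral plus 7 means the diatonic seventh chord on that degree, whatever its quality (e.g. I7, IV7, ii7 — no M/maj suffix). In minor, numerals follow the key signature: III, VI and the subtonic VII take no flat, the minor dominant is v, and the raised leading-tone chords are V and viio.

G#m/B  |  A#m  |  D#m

G#m/B has root G#, degree 4 in D# minor, so iv6.
A#m has root A#, degree 5 in D# minor, so v.
D#m: root D# is the tonic; minor triad there is i.

iv6 - v - i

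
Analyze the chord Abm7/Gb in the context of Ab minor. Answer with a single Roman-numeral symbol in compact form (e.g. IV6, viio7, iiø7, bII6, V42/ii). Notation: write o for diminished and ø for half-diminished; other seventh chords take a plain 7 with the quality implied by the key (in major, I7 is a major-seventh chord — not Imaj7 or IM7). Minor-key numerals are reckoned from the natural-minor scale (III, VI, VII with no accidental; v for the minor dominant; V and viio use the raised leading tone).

i42

The pitches Ab-Cb-Eb-Gb form a minor seventh chord rooted on Ab.
Ab is scale degree 1 in Ab minor, and a minor seventh chord on that degree is written i7.
With Gb in the bass the chord is in third inversion, so the figured bass is 42.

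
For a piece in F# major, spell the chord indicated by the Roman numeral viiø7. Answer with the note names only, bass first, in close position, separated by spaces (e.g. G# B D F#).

E# G# B D#

In F# major, the leading tone is E#, and the diatonic chord built there is a half-diminished seventh chord.
That chord is spelled E#-G#-B-D#.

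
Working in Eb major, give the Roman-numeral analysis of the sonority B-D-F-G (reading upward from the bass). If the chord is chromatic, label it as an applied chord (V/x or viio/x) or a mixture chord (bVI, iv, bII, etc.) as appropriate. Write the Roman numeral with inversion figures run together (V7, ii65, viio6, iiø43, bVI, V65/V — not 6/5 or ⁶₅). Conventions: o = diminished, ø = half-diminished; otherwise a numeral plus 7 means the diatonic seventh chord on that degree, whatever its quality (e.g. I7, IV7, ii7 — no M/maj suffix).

V65/vi

Stacked in thirds the chord is G-B-D-F: a dominant seventh chord on G.
G is not a diatonic chord root with this quality in Eb major, but it lies a perfect fifth above C (vi), so the chord functions as an applied dominant of vi.
With B in the bass the chord is in first inversion, so the figured bass is 65.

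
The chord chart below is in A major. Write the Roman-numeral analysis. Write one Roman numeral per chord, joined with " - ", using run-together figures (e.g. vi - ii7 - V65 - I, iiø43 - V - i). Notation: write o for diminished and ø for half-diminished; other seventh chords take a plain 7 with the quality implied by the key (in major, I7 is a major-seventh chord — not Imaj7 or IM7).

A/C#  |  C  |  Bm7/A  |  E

I6 - bIII - ii42 - V

A/C#: major triad on A = scale degree 1 → I6.
C: C with this quality isn't in the key; it's bIII, borrowed from the parallel minor.
Bm7/A: minor seventh chord on B = scale degree 2 → ii42.
E has root E, degree 5 in A major, so V.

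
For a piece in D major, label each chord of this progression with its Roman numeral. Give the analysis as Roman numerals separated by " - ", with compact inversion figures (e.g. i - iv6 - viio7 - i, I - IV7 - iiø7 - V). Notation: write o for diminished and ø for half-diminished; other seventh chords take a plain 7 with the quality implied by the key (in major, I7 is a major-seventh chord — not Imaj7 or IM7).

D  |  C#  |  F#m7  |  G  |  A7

D: root D is the tonic; major triad there is I.
C# is the secondary dominant of iii (major triad on C#): V/iii.
F#m7: root F# is the mediant; minor seventh chord there is iii7.
G: major triad on G = scale degree 4 → IV.
A7: root A is the dominant; dominant seventh chord there is V7.

I - V/iii - iii7 - IV - V7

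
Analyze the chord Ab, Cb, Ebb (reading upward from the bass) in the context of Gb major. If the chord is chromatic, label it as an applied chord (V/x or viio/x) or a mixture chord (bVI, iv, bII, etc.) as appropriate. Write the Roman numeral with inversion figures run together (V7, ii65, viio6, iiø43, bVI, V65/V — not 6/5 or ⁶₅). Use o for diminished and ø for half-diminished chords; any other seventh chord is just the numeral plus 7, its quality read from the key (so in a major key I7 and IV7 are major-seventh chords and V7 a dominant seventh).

iio

Stacked in thirds the chord is Ab-Cb-Ebb: a diminished triad on Ab.
Ab is the second degree of Gb major. This is the diminished supertonic triad, borrowed from the parallel minor.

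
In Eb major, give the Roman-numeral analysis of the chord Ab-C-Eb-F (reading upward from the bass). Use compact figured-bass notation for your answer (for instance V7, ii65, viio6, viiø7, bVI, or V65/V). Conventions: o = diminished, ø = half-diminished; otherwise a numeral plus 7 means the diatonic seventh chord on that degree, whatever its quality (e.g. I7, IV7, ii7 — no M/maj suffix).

Stacked in thirds the chord is F-Ab-C-Eb: a minor seventh chord on F.
In Eb major, F is the supertonic; the diatonic minor seventh chord there is ii7.
With Ab in the bass the chord is in first inversion, so the figured bass is 65.

ii65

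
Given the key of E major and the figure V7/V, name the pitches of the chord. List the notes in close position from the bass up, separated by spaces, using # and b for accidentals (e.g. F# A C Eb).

V7/V is a secondary dominant — the dominant seventh of V. V in E major is B, so the applied chord's root is F#, a perfect fifth above.
Building a dominant seventh chord on F# gives F#-A#-C#-E.

F# A# C# E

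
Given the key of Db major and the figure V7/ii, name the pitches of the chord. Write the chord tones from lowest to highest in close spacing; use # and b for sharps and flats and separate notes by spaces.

Bb D F Ab

The slash means an applied dominant: we want the dominant of ii. In Db major, ii is Eb minor, and its dominant is built on Bb.
Building a dominant seventh chord on Bb gives Bb-D-F-Ab.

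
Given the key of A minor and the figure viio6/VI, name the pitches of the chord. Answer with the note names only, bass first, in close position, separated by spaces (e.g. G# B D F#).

G Bb E

viio6/VI is a secondary leading-tone chord. The target VI is F in A minor; the applied chord is rooted a semitone below, on E.
Building a diminished triad on E gives E-G-Bb.
The figured bass 6 indicates first inversion, placing the third (G) in the bass: G-Bb-E.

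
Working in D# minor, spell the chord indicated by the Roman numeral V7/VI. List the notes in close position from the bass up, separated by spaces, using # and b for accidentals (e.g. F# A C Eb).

F# A# C# E

The slash means an applied dominant: we want the dominant of VI. In D# minor, VI is B major, and its dominant is built on F#.
Building a dominant seventh chord on F# gives F#-A#-C#-E.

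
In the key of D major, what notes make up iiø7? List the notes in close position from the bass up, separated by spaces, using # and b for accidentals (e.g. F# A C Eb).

iiø7 is the half-diminished supertonic seventh, borrowed from the parallel minor. In D major that root is E.
So the chord is E-G-Bb-D, a half-diminished seventh chord.

E G Bb D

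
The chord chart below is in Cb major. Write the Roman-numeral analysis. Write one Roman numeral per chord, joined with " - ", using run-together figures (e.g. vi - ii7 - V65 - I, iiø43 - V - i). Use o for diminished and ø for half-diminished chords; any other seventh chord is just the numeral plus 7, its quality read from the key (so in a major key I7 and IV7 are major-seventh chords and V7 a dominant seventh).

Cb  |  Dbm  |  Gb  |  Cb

I - ii - V - I

Cb has root Cb, degree 1 in Cb major, so I.
Dbm: root Db is the supertonic; minor triad there is ii.
Gb: major triad on Gb = scale degree 5 → V.
Cb: root Cb is the tonic; major triad there is I.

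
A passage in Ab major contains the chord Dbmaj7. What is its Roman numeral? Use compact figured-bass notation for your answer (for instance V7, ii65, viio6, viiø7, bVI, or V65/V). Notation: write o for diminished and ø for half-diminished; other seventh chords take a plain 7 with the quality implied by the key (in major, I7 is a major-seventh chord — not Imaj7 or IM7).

IV7

Stacked in thirds the chord is Db-F-Ab-C: a major seventh chord on Db.
In Ab major, Db is the subdominant; the diatonic major seventh chord there is IV7.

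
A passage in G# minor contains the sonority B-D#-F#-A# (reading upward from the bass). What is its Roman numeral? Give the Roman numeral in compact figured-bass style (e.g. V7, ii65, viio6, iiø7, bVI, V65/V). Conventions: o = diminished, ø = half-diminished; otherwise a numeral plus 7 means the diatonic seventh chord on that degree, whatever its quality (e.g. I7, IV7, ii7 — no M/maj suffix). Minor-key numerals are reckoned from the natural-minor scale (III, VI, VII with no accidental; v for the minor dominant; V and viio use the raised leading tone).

Stacked in thirds the chord is B-D#-F#-A#: a major seventh chord on B.
B is scale degree 3 in G# minor, and a major seventh chord on that degree is written III7.

III7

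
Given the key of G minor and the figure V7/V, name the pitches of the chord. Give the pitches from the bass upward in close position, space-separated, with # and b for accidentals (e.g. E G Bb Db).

A C# E G

V7/V is a secondary dominant — the dominant seventh of V. V in G minor is D, so the applied chord's root is A, a perfect fifth above.
Building a dominant seventh chord on A gives A-C#-E-G.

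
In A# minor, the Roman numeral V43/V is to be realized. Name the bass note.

F##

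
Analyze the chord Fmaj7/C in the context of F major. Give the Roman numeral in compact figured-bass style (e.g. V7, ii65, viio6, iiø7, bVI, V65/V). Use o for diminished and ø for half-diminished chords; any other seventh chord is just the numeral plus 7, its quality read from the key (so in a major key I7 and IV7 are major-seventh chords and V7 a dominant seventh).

The pitches F-A-C-E form a major seventh chord rooted on F.
F is scale degree 1 in F major, and a major seventh chord on that degree is written I7.
With C in the bass the chord is in second inversion, so the figured bass is 43.

I43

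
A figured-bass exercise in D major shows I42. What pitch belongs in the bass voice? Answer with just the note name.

C#

I in D major has root D; the chord is D-F#-A-C#.
The figure 42 means third inversion — the seventh is in the bass.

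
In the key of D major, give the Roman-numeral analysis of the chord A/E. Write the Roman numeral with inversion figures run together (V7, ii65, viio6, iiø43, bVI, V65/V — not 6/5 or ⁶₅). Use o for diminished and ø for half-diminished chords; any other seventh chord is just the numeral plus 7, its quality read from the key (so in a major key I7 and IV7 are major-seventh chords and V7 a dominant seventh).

V64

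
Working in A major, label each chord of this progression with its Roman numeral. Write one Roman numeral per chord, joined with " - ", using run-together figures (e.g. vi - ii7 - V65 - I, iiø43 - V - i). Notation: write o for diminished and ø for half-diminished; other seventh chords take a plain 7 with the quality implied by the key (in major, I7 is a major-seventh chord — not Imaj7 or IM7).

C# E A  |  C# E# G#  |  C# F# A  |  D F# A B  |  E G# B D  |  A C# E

I6 - V/vi - vi64 - ii65 - V7 - I

C#-E-A has root A, degree 1 in A major, so I6.
C#-E#-G#: a major triad on C#, the applied dominant of vi → V/vi.
C#-F#-A: minor triad on F# = scale degree 6 → vi64.
D-F#-A-B: root B is the supertonic; minor seventh chord there is ii65.
E-G#-B-D has root E, degree 5 in A major, so V7.
A-C#-E: major triad on A = scale degree 1 → I.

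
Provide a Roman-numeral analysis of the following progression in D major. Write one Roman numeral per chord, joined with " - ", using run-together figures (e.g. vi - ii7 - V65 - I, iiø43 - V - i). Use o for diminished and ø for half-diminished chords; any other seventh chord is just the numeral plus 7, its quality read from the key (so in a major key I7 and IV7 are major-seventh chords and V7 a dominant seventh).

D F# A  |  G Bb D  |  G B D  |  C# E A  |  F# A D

D-F#-A has root D, degree 1 in D major, so I.
G-Bb-D: G with this quality isn't in the key; it's iv, borrowed from the parallel minor.
G-B-D: major triad on G = scale degree 4 → IV.
C#-E-A: major triad on A = scale degree 5 → V6.
F#-A-D: major triad on D = scale degree 1 → I6.

I - iv - IV - V6 - I6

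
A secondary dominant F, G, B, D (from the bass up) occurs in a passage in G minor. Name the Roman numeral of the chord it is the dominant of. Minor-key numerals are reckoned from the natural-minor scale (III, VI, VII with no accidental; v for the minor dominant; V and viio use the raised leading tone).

The chord is a dominant seventh chord on G.
A dominant resolves down a perfect fifth: G → C. In G minor, C is scale degree 4, i.e. iv.

iv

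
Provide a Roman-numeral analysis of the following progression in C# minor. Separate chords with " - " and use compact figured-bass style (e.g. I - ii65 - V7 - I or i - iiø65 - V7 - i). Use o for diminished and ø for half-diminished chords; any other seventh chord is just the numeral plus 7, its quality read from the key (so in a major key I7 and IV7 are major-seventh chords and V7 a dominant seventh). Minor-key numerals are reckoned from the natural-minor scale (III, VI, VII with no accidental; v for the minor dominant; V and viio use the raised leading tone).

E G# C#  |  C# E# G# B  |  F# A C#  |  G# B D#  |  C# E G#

i6 - V7/iv - iv - v - i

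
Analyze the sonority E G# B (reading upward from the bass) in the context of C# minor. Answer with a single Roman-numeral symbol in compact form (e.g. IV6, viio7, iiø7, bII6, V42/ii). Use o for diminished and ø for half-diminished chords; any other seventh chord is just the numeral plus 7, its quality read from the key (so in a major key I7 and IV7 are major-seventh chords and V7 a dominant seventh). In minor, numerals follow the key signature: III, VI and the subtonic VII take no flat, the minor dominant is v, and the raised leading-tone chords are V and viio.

Stacked in thirds the chord is E-G#-B: a major triad on E.
E is scale degree 3 in C# minor, and a major triad on that degree is written III.

III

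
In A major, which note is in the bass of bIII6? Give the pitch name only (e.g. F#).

E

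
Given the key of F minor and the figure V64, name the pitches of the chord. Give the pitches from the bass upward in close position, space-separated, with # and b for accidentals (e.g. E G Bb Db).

G C E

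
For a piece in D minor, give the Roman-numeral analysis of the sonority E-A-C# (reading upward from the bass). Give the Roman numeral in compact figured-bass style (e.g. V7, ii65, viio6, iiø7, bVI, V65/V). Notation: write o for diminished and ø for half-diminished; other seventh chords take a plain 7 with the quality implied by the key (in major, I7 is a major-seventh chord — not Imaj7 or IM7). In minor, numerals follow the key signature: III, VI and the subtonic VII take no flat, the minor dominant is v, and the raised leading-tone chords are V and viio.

Stacked in thirds the chord is A-C#-E: a major triad on A.
A is scale degree 5 in D minor, and a major triad on that degree is written V.
With E in the bass the chord is in second inversion, so the figured bass is 64.

V64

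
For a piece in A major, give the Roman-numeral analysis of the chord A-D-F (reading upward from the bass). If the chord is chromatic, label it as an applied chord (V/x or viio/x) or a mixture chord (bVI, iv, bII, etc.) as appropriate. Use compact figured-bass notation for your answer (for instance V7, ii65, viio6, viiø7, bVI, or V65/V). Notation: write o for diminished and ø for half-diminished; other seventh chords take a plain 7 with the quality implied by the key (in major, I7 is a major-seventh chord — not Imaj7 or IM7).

The pitches D-F-A form a minor triad rooted on D.
D is the fourth degree of A major. This is the minor subdominant, borrowed from the parallel minor.
With A in the bass the chord is in second inversion, so the figured bass is 64.

iv64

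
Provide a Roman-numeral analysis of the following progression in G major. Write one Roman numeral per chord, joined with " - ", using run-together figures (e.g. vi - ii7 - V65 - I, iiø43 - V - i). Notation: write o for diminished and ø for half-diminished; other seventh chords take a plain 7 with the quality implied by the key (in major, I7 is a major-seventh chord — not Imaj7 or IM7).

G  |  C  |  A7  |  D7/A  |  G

I - IV - V7/V - V43 - I

G has root G, degree 1 in G major, so I.
C has root C, degree 4 in G major, so IV.
A7 is the secondary dominant of V (dominant seventh chord on A): V7/V.
D7/A: dominant seventh chord on D = scale degree 5 → V43.
G has root G, degree 1 in G major, so I.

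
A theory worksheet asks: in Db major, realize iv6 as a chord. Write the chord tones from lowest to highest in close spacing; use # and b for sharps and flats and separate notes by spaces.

Bbb Db Gb

Scale degree 4 in Db major is Gb; here the chord built on it is altered to a minor triad. iv6 is the minor subdominant, borrowed from the parallel minor.
So the chord is Gb-Bbb-Db.
With the 6 figure the chord is in first inversion; from the bass Bbb upward in close position it reads Bbb-Db-Gb.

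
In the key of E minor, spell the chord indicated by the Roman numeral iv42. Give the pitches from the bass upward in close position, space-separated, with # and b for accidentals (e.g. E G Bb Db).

The numeral's case and figure indicate a minor seventh chord. In E minor its root, scale degree 4, is A.
Stacking thirds from A gives A-C-E-G.
With the 42 figure the chord is in third inversion; from the bass G upward in close position it reads G-A-C-E.

G A C E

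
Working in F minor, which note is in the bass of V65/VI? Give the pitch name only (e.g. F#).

C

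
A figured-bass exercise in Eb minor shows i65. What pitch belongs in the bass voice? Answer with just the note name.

i in Eb minor has root Eb; the chord is Eb-Gb-Bb-Db.
The figure 65 means first inversion — the third is in the bass.

Gb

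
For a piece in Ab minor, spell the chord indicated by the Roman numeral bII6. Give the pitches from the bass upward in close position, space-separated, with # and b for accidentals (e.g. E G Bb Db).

Db Fb Bbb

bII6 is the Neapolitan sixth — a major triad on the lowered second degree, here in its customary first inversion. In Ab minor that root is Bbb.
So the chord is Bbb-Db-Fb.
With the 6 figure the chord is in first inversion; from the bass Db upward in close position it reads Db-Fb-Bbb.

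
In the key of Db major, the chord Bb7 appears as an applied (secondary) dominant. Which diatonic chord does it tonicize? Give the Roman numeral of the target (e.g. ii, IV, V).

The chord is a dominant seventh chord on Bb.
A dominant resolves down a perfect fifth: Bb → Eb. In Db major, Eb is scale degree 2, i.e. ii.

ii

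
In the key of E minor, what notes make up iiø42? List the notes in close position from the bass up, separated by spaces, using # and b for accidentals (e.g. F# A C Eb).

E F# A C

In E minor, the second degree is F#, and the diatonic chord built there is a half-diminished seventh chord.
That chord is spelled F#-A-C-E.
The figured bass 42 indicates third inversion, placing the seventh (E) in the bass: E-F#-A-C.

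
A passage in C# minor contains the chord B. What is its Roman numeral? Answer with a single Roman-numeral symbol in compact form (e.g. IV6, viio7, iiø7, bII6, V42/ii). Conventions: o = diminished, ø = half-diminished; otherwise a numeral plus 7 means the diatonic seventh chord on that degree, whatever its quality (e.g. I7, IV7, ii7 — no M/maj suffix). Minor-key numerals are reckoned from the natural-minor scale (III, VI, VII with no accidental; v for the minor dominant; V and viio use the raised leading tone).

VII

The pitches B-D#-F# form a major triad rooted on B.
In C# minor, B is the subtonic; the diatonic major triad there is VII.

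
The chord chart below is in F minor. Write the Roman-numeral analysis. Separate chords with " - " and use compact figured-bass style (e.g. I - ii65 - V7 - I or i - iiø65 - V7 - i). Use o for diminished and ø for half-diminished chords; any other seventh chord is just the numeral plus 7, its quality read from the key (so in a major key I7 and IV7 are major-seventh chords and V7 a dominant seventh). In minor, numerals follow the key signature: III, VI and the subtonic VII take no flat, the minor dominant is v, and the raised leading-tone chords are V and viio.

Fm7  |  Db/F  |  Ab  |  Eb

Fm7: minor seventh chord on F = scale degree 1 → i7.
Db/F: major triad on Db = scale degree 6 → VI6.
Ab: major triad on Ab = scale degree 3 → III.
Eb: major triad on Eb = scale degree 7 → VII.

i7 - VI6 - III - VII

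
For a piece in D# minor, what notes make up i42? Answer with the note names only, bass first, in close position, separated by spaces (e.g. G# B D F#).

C# D# F# A#

The numeral's case and figure indicate a minor seventh chord. In D# minor its root, the tonic, is D#.
That chord is spelled D#-F#-A#-C#.
The figured bass 42 indicates third inversion, placing the seventh (C#) in the bass: C#-D#-F#-A#.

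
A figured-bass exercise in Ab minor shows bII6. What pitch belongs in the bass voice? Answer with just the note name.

Db

bII in Ab minor has root Bbb; the chord is Bbb-Db-Fb.
The figure 6 means first inversion — the third is in the bass.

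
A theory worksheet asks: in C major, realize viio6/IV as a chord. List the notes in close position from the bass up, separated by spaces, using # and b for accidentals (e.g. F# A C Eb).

The slash marks an applied leading-tone chord: viio of IV. In C major, IV is F, so the leading tone to it is E, a half step below.
Building a diminished triad on E gives E-G-Bb.
The figured bass 6 indicates first inversion, placing the third (G) in the bass: G-Bb-E.

G Bb E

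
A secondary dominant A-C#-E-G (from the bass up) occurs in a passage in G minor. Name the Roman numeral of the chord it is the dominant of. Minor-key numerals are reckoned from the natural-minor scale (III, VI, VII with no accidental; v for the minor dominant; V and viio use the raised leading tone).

V

The chord is a dominant seventh chord on A.
A dominant resolves down a perfect fifth: A → D. In G minor, D is scale degree 5, i.e. V.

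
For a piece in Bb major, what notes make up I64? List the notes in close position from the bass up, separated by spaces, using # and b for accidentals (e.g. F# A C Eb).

In Bb major, the tonic is Bb, and the diatonic chord built there is a major triad.
That chord is spelled Bb-D-F.
With the 64 figure the chord is in second inversion; from the bass F upward in close position it reads F-Bb-D.

F Bb D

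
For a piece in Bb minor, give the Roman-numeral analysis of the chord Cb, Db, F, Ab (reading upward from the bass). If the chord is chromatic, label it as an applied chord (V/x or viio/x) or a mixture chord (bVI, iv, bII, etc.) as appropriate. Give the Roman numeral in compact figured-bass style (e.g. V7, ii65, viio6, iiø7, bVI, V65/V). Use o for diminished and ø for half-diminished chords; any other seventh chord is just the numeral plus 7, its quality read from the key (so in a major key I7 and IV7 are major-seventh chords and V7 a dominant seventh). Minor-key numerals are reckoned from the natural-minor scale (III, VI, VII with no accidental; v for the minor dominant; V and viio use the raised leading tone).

V42/VI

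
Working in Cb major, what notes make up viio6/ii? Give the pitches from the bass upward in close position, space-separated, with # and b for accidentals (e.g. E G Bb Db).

Eb Gb C

viio6/ii is a secondary leading-tone chord. The target ii is Db in Cb major; the applied chord is rooted a semitone below, on C.
Building a diminished triad on C gives C-Eb-Gb.
With the 6 figure the chord is in first inversion; from the bass Eb upward in close position it reads Eb-Gb-C.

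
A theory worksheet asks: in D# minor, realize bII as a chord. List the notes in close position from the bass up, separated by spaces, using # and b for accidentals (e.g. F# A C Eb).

bII is the Neapolitan chord — a major triad on the lowered second degree. In D# minor that root is E.
So the chord is E-G#-B.

E G# B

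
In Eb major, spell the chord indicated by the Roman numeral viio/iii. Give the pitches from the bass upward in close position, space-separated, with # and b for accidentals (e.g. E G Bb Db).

F# A C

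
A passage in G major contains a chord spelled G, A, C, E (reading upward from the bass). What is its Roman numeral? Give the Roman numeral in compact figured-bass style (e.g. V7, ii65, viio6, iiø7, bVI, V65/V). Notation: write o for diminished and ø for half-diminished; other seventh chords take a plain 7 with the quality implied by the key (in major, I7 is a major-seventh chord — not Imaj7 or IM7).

ii42

The pitches A-C-E-G form a minor seventh chord rooted on A.
A is scale degree 2 in G major, and a minor seventh chord on that degree is written ii7.
With G in the bass the chord is in third inversion, so the figured bass is 42.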